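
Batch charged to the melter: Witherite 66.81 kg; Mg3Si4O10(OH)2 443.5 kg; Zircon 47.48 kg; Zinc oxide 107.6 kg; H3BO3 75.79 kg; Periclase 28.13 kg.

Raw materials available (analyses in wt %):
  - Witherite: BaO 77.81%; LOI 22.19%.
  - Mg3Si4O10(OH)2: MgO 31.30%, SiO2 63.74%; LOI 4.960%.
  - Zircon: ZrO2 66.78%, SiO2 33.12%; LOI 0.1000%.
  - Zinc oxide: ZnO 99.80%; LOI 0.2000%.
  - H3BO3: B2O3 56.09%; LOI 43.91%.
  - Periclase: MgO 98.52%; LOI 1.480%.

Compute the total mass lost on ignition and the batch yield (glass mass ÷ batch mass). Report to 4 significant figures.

LOI loss = 70.78 kg; glass = 698.5 kg; yield = 90.80%

Working values are printed, rounded to 4 significant figures, in the working — the whole derivation maintains exact precision at each step. Each reported value includes exactly one rounding; the derived quantities (glass mass, the six compositions, yield, the totals, ignition loss) are rebuilt in exact precision from the weighed amounts on 698.5 kg of glass exactly as shown in question or answer.
Material-by-material LOI:
  Witherite: 66.81 × 0.2219 = 14.83 kg
  Mg3Si4O10(OH)2: 443.5 × 0.04960 = 22.00 kg
  Zircon: 47.48 × 0.001000 = 0.04748 kg
  Zinc oxide: 107.6 × 0.002000 = 0.2152 kg
  H3BO3: 75.79 × 0.4391 = 33.28 kg
  Periclase: 28.13 × 0.01480 = 0.4163 kg
Total LOI = 70.78 kg
Glass = batch − LOI = 769.3 − 70.78 = 698.5 kg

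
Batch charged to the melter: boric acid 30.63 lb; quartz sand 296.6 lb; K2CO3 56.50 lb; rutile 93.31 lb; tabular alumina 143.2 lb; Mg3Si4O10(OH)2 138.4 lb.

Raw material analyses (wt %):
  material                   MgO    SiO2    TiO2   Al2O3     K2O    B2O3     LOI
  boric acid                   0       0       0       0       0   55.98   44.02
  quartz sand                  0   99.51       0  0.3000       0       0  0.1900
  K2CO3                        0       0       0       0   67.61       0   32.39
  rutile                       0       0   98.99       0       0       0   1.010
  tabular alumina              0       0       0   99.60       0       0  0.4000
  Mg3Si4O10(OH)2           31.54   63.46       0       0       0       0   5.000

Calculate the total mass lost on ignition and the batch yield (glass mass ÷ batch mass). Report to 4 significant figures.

LOI loss = 40.78 lb; glass = 717.9 lb; yield = 94.62%

In-progress results are shown (rounded to four significant figures) on the page; each numeric step holds exact precision through the solve — a single rounding finalizes each reported result — all derived quantities, including ignition loss, the six compositions, totals, yield, glass mass, are re-derived using the weight values per 717.9 lb of glass in full precision, precisely as stated by the problem or answer text.
LOI of each material in turn:
  boric acid: 30.63 × 0.4402 = 13.48 lb
  quartz sand: 296.6 × 0.001900 = 0.5635 lb
  K2CO3: 56.50 × 0.3239 = 18.30 lb
  rutile: 93.31 × 0.01010 = 0.9424 lb
  tabular alumina: 143.2 × 0.004000 = 0.5728 lb
  Mg3Si4O10(OH)2: 138.4 × 0.05000 = 6.920 lb
Total LOI = 40.78 lb
Glass = batch − LOI = 758.6 − 40.78 = 717.9 lb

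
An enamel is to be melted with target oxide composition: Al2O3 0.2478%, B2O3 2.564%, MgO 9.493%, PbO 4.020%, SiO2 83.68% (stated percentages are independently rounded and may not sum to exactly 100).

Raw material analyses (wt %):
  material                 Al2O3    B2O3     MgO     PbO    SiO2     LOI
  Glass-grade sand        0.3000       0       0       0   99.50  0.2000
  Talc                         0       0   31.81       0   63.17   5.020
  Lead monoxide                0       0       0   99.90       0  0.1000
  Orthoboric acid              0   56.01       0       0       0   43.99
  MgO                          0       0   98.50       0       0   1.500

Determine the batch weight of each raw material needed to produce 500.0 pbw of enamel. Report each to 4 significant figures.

Batch per 500.0 pbw enamel:
  Glass-grade sand: 413.0 pbw
  Talc: 11.82 pbw
  Lead monoxide: 20.12 pbw
  Orthoboric acid: 22.89 pbw
  MgO: 44.37 pbw
Total batch = 512.2 pbw; LOI loss = 12.17 pbw; yield = 97.62%

The working math carries exact precision all the way through. Mid-chain values are shown rounded to 4 significant digits within the worked lines. Exactly one rounding lands on every reported value. The derived quantities are computed from the batch weights for 500.0 pbw of glass in exact precision (LOI, net glass mass, yield, five oxide percentages, totals), as written in the problem or answer text.
Oxide-by-oxide targets in 500.0 pbw enamel:
  Al2O3: 0.2478% × 500.0 = 1.239 pbw
  B2O3: 2.564% × 500.0 = 12.82 pbw
  MgO: 9.493% × 500.0 = 47.46 pbw
  PbO: 4.020% × 500.0 = 20.10 pbw
  SiO2: 83.68% × 500.0 = 418.4 pbw
Verifying the oxide balance applying the batch weights above, against the basis in use (every target is met by its sum up to rounding of the answer):
  Al2O3: 413.0·0.003000 = 1.239 pbw (target 1.239 pbw)
  B2O3: 22.89·0.5601 = 12.82 pbw (target 12.82 pbw)
  MgO: 11.82·0.3181 + 44.37·0.9850 = 47.46 pbw (target 47.46 pbw)
  PbO: 20.12·0.9990 = 20.10 pbw (target 20.10 pbw)
  SiO2: 413.0·0.9950 + 11.82·0.6317 = 418.4 pbw (target 418.4 pbw)
Auditing the glass mass value: total charge less LOI = 500.0 pbw (summing oxide targets gives 500.0 pbw; against the stated basis, 500.0 pbw — rounding explains the deltas).
Whole-batch sum: Σ batch = 512.2 pbw; LOI removed, Σ of batch·LOI: 12.17 pbw; yield: glass divided by total = 97.62%.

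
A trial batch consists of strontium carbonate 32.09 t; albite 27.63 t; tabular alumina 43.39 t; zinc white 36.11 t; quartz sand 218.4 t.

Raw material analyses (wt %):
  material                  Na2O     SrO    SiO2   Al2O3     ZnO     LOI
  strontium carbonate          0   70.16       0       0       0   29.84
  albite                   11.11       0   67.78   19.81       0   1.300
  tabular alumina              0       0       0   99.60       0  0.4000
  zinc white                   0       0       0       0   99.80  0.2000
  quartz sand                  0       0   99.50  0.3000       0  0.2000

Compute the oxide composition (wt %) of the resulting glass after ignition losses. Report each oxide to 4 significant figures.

Every computation maintains full precision in all steps — values along the way appear rounded off to 4 significant digits alongside each step; exactly one rounding is applied to each reported result — all derived quantities, which include ignition loss, totals, glass mass, yield, five oxide percentages, are rebuilt at full precision, as given in either problem or answer, from the weighed amounts on 347.0 t of glass.
Oxide-by-oxide delivered mass:
  Na2O: 27.63·0.1111 = 3.070 t
  SrO: 32.09·0.7016 = 22.51 t
  SiO2: 27.63·0.6778 + 218.4·0.9950 = 236.0 t
  Al2O3: 27.63·0.1981 + 43.39·0.9960 + 218.4·0.003000 = 49.35 t
  ZnO: 36.11·0.9980 = 36.04 t
LOI: 32.09·0.2984 + 27.63·0.01300 + 43.39·0.004000 + 36.11·0.002000 + 218.4·0.002000 = 10.62 t
The glass mass, total less LOI, = 357.6 − 10.62 = 347.0 t (equal to the oxide-mass sum)
percent share: oxide ÷ glass, ×100

Glass mass = 347.0 t (batch 357.6 − LOI 10.62).
Composition: Na2O 0.8846%, SrO 6.488%, SiO2 68.02%, Al2O3 14.22%, ZnO 10.39%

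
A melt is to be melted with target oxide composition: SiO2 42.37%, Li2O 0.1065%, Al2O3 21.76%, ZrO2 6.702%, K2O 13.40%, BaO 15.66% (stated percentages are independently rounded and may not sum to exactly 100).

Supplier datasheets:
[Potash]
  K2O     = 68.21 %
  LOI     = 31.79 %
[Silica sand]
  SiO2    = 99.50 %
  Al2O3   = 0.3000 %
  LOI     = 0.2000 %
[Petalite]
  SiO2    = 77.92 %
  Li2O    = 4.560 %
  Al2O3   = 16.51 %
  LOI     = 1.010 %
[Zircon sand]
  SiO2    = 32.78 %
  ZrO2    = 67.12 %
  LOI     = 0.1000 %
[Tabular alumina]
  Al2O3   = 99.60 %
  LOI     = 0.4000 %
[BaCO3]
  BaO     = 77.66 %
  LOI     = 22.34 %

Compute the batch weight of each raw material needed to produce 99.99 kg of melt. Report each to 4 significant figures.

Rounding to four significant figures applies to each mid-chain value as shown; exact precision is kept in all steps — every reported figure is rounded just once — derived quantities are rebuilt from the batch weights per 99.99 kg of glass at full precision (net glass mass, the totals, six oxide percentages, yield, ignition loss) exactly as printed in the question or the answer.
Target oxide masses per 99.99 kg melt:
  SiO2: 42.37% × 99.99 = 42.37 kg
  Li2O: 0.1065% × 99.99 = 0.1065 kg
  Al2O3: 21.76% × 99.99 = 21.76 kg
  ZrO2: 6.702% × 99.99 = 6.701 kg
  K2O: 13.40% × 99.99 = 13.40 kg
  BaO: 15.66% × 99.99 = 15.66 kg
Oxide-by-oxide audit applying the batch weights above, at the basis given (delivered sums recover each target up to rounding of the answer):
  SiO2: 37.46·0.9950 + 2.335·0.7792 + 9.984·0.3278 = 42.36 kg (target 42.37 kg)
  Li2O: 2.335·0.04560 = 0.1065 kg (target 0.1065 kg)
  Al2O3: 37.46·0.003000 + 2.335·0.1651 + 21.35·0.9960 = 21.76 kg (target 21.76 kg)
  ZrO2: 9.984·0.6712 = 6.701 kg (target 6.701 kg)
  K2O: 19.64·0.6821 = 13.40 kg (target 13.40 kg)
  BaO: 20.16·0.7766 = 15.66 kg (target 15.66 kg)
The glass-mass cross-check: total batch − LOI = 99.99 kg (oxide target masses add up to 99.99 kg; against the stated basis, 99.99 kg — rounding explains the deltas).
Adding the batch up: Σ batch = 110.9 kg; LOI removed, Σ of batch·LOI: 10.94 kg; yield, glass over the total, = 90.14%.

Batch per 99.99 kg melt:
  Potash: 19.64 kg
  Silica sand: 37.46 kg
  Petalite: 2.335 kg
  Zircon sand: 9.984 kg
  Tabular alumina: 21.35 kg
  BaCO3: 20.16 kg
Total batch = 110.9 kg; LOI loss = 10.94 kg; yield = 90.14%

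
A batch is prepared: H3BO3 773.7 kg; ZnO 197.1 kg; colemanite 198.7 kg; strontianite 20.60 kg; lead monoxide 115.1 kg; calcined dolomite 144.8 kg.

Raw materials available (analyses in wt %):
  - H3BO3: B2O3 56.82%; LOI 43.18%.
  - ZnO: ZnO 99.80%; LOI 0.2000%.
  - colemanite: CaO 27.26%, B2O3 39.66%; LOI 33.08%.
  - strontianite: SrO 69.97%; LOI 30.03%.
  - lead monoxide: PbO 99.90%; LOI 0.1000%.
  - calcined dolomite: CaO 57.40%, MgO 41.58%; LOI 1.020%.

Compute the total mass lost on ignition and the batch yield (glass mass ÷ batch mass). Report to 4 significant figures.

LOI loss = 408.0 kg; glass = 1042 kg; yield = 71.86%

Each numeric step maintains full precision in every operation; mid-chain values are shown, rounded to four significant digits, in the printout — a single rounding yields every reported result. All derived quantities are recomputed from the batch weights per 1042 kg of glass in full float precision (the totals, glass mass, ignition loss, six oxide percentages, the yield) precisely as stated by question or answer.
Ignition loss by material:
  H3BO3: 773.7 × 0.4318 = 334.1 kg
  ZnO: 197.1 × 0.002000 = 0.3942 kg
  colemanite: 198.7 × 0.3308 = 65.73 kg
  strontianite: 20.60 × 0.3003 = 6.186 kg
  lead monoxide: 115.1 × 0.001000 = 0.1151 kg
  calcined dolomite: 144.8 × 0.01020 = 1.477 kg
Total LOI = 408.0 kg
Glass = batch − LOI = 1450 − 408.0 = 1042 kg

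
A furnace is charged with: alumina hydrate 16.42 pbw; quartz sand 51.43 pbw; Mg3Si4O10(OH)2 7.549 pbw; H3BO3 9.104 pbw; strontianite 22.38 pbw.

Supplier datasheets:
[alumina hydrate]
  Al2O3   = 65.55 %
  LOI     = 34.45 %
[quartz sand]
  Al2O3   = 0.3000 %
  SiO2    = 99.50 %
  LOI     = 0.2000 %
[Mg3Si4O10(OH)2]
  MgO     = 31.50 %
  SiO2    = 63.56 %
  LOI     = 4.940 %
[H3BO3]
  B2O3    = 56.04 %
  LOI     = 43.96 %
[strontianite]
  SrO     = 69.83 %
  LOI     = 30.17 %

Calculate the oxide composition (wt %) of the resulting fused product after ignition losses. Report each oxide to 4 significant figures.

In-progress results are rounded to 4 significant figures as shown — each numeric step runs at full float precision through the solve — a single rounding yields every reported figure — all derived quantities (LOI, the totals, the yield, glass mass, the five compositions) are re-derived from the weighed amounts on 90.00 pbw of glass in exact precision as they appear in the problem or answer text.
Oxide masses out of the charge:
  B2O3: 9.104·0.5604 = 5.102 pbw
  SrO: 22.38·0.6983 = 15.63 pbw
  Al2O3: 16.42·0.6555 + 51.43·0.003000 = 10.92 pbw
  MgO: 7.549·0.3150 = 2.378 pbw
  SiO2: 51.43·0.9950 + 7.549·0.6356 = 55.97 pbw
LOI: 16.42·0.3445 + 51.43·0.002000 + 7.549·0.04940 + 9.104·0.4396 + 22.38·0.3017 = 16.89 pbw
Glass mass = batch − LOI = 106.9 − 16.89 = 90.00 pbw (consistent with Σ oxide mass)
percent share: oxide ÷ glass, ×100

Glass mass = 90.00 pbw (batch 106.9 − LOI 16.89).
Composition: B2O3 5.669%, SrO 17.37%, Al2O3 12.13%, MgO 2.642%, SiO2 62.19%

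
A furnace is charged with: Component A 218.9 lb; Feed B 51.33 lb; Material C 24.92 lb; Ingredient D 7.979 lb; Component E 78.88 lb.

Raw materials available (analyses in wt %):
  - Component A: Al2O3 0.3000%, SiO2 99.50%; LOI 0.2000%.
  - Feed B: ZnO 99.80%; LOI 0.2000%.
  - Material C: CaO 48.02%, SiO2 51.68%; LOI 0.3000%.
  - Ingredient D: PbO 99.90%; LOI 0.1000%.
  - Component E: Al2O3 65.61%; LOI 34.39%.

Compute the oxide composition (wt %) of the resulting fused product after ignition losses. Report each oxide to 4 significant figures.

Intermediates are shown rounded to four significant figures between the steps. All arithmetic carries full float precision throughout — a single rounding completes every reported number — all derived quantities are re-derived at full precision (yield, net glass mass, totals, the five compositions, LOI) from the batch weights per 354.3 lb of glass, as written in the problem or the answer.
Oxide masses out of the charge:
  PbO: 7.979·0.9990 = 7.971 lb
  Al2O3: 218.9·0.003000 + 78.88·0.6561 = 52.41 lb
  CaO: 24.92·0.4802 = 11.97 lb
  SiO2: 218.9·0.9950 + 24.92·0.5168 = 230.7 lb
  ZnO: 51.33·0.9980 = 51.23 lb
LOI: 218.9·0.002000 + 51.33·0.002000 + 24.92·0.003000 + 7.979·0.001000 + 78.88·0.3439 = 27.75 lb
Glass = total batch minus LOI = 382.0 − 27.75 = 354.3 lb (consistent with Σ oxide mass)
each oxide over glass, ×100, is wt %

Glass mass = 354.3 lb (batch 382.0 − LOI 27.75).
Composition: PbO 2.250%, Al2O3 14.79%, CaO 3.378%, SiO2 65.12%, ZnO 14.46%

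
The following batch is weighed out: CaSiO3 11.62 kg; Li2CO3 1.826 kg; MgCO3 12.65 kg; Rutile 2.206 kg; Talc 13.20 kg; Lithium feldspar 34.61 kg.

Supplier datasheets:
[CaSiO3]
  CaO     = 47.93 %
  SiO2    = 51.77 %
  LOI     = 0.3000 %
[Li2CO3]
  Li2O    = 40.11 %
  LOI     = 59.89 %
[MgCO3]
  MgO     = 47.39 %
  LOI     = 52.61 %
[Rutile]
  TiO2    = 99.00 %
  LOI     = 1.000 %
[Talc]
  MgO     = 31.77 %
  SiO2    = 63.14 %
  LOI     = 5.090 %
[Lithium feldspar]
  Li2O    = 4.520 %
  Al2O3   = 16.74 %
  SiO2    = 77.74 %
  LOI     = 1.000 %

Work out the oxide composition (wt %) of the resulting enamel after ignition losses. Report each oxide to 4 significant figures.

The whole derivation carries exact precision at all times; the intermediate values are printed (rounded to four significant digits) at each printed step; exactly one rounding goes into each reported number; all derived quantities, which include totals, the six compositions, ignition loss, the yield, glass mass, are re-derived in exact precision, as given in either problem or answer, using the weight values on 67.29 kg of glass.
Oxide masses out of the charge:
  Li2O: 1.826·0.4011 + 34.61·0.04520 = 2.297 kg
  Al2O3: 34.61·0.1674 = 5.794 kg
  MgO: 12.65·0.4739 + 13.20·0.3177 = 10.19 kg
  CaO: 11.62·0.4793 = 5.569 kg
  SiO2: 11.62·0.5177 + 13.20·0.6314 + 34.61·0.7774 = 41.26 kg
  TiO2: 2.206·0.9900 = 2.184 kg
LOI: 11.62·0.003000 + 1.826·0.5989 + 12.65·0.5261 + 2.206·0.01000 + 13.20·0.05090 + 34.61·0.01000 = 8.824 kg
Glass = total batch minus LOI = 76.11 − 8.824 = 67.29 kg (= Σ oxide masses)
percent share: oxide ÷ glass, ×100

Glass mass = 67.29 kg (batch 76.11 − LOI 8.824).
Composition: Li2O 3.413%, Al2O3 8.610%, MgO 15.14%, CaO 8.277%, SiO2 61.31%, TiO2 3.246%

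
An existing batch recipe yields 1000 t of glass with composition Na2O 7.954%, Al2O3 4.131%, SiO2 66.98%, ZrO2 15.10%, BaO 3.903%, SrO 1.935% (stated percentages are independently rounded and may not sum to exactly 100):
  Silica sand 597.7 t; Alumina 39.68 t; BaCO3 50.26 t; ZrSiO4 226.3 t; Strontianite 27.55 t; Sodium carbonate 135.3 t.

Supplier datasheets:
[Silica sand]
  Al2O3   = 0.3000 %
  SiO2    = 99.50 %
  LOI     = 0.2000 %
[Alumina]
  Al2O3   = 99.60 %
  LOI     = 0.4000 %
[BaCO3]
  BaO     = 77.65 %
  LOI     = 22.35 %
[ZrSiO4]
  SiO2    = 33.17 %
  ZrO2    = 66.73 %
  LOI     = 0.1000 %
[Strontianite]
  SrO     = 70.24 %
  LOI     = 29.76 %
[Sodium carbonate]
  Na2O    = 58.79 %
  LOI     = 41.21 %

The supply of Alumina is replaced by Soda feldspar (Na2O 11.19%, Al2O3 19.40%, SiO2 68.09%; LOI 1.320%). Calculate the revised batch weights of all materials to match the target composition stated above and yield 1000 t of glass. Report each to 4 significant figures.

Revised batch per 1000 t glass:
  Silica sand: 456.8 t
  Soda feldspar: 205.9 t
  BaCO3: 50.26 t
  ZrSiO4: 226.3 t
  Strontianite: 27.55 t
  Sodium carbonate: 96.11 t
Total batch = 1063 t; LOI loss = 62.90 t

In-progress results appear, rounded to 4 significant figures, between the steps — full float precision is held end to end. Exactly one rounding is applied to each reported value. All derived quantities are recomputed at exact precision (totals, ignition loss, yield, six oxide percentages, glass mass) starting from the weights on 1000 t of glass, as they appear in either problem or answer.
The oxide mass targets at 1000 t glass:
  Na2O: 7.954% × 1000 = 79.54 t
  Al2O3: 4.131% × 1000 = 41.31 t
  SiO2: 66.98% × 1000 = 669.8 t
  ZrO2: 15.10% × 1000 = 151.0 t
  BaO: 3.903% × 1000 = 39.03 t
  SrO: 1.935% × 1000 = 19.35 t
Per-oxide balance check working from each reported weight, versus the basis set out (target by target, the sums agree up to rounding of the answer):
  Na2O: 205.9·0.1119 + 96.11·0.5879 = 79.54 t (target 79.54 t)
  Al2O3: 456.8·0.003000 + 205.9·0.1940 = 41.31 t (target 41.31 t)
  SiO2: 456.8·0.9950 + 205.9·0.6809 + 226.3·0.3317 = 669.8 t (target 669.8 t)
  ZrO2: 226.3·0.6673 = 151.0 t (target 151.0 t)
  BaO: 50.26·0.7765 = 39.03 t (target 39.03 t)
  SrO: 27.55·0.7024 = 19.35 t (target 19.35 t)
Glass-mass sanity pass: total charge less LOI = 1000 t (oxide target masses add up to 1000 t; basis as stated: 1000 t — any gap is answer rounding).
Whole-batch sum: Σ batch = 1063 t; LOI loss = Σ batch·LOI = 62.90 t; as yield: glass ÷ batch → 94.08%.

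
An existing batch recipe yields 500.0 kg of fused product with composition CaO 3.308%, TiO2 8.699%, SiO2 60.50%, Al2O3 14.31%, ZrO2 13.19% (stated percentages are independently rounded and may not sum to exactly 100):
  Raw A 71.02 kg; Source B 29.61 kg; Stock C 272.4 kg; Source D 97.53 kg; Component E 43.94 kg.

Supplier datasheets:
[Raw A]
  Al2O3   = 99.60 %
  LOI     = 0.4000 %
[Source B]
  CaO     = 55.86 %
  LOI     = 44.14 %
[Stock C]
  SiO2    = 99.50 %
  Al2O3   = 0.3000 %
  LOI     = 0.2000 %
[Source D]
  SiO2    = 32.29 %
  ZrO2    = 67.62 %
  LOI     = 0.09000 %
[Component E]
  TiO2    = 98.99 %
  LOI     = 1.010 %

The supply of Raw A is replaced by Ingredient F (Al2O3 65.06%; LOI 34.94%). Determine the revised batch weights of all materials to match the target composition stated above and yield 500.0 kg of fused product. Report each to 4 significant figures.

Revised batch per 500.0 kg fused product:
  Ingredient F: 108.7 kg
  Source B: 29.61 kg
  Stock C: 272.4 kg
  Source D: 97.53 kg
  Component E: 43.94 kg
Total batch = 552.2 kg; LOI loss = 52.13 kg

The whole derivation runs at exact precision at all times; intermediates are printed with 4-significant-figure rounding across the worked steps. Every reported result includes exactly one rounding — all derived quantities are computed from the weighed amounts for 500.0 kg of glass at full float precision (totals, net glass mass, five oxide percentages, ignition loss, the yield), as quoted within the question or the answer.
Oxide mass targets, per 500.0 kg fused product:
  CaO: 3.308% × 500.0 = 16.54 kg
  TiO2: 8.699% × 500.0 = 43.50 kg
  SiO2: 60.50% × 500.0 = 302.5 kg
  Al2O3: 14.31% × 500.0 = 71.55 kg
  ZrO2: 13.19% × 500.0 = 65.95 kg
Per-oxide balance check on the weights just shown, at the basis given (delivered sums recover each target exact up to rounding of places):
  CaO: 29.61·0.5586 = 16.54 kg (target 16.54 kg)
  TiO2: 43.94·0.9899 = 43.50 kg (target 43.50 kg)
  SiO2: 272.4·0.9950 + 97.53·0.3229 = 302.5 kg (target 302.5 kg)
  Al2O3: 108.7·0.6506 + 272.4·0.003000 = 71.54 kg (target 71.55 kg)
  ZrO2: 97.53·0.6762 = 65.95 kg (target 65.95 kg)
Glass-mass sanity pass: net batch after ignition = 500.1 kg (per-oxide target masses sum to 500.0 kg; with the basis standing at 500.0 kg — deltas are rounding alone).
Whole-batch sum: Σ batch = 552.2 kg; Σ batch·LOI gives LOI loss = 52.13 kg; glass ÷ batch gives a yield of 90.56%.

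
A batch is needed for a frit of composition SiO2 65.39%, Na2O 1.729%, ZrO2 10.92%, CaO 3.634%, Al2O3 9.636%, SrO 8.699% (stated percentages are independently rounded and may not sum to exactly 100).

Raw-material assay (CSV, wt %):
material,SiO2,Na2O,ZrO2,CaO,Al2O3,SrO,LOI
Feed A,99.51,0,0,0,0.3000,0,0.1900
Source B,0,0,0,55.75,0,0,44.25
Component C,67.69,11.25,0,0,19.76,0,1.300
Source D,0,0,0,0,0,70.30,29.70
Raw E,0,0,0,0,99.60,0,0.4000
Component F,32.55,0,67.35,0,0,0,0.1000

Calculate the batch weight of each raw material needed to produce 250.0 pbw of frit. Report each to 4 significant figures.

In-progress results are shown, with 4-significant-figure rounding, between the steps — each numeric step keeps full precision through every step — each reported figure is rounded just once; all derived quantities, including six oxide percentages, ignition loss, the totals, glass mass, the yield, are re-derived from the weighed amounts on 250.0 pbw of glass in full float precision precisely as stated by problem or answer.
Target masses of each oxide per 250.0 pbw frit:
  SiO2: 65.39% × 250.0 = 163.5 pbw
  Na2O: 1.729% × 250.0 = 4.322 pbw
  ZrO2: 10.92% × 250.0 = 27.30 pbw
  CaO: 3.634% × 250.0 = 9.085 pbw
  Al2O3: 9.636% × 250.0 = 24.09 pbw
  SrO: 8.699% × 250.0 = 21.75 pbw
Balance tally, oxide-wise, per the reported batch figures, versus the basis set out (summed amounts equal target values given rounding of the digits):
  SiO2: 124.9·0.9951 + 38.42·0.6769 + 40.53·0.3255 = 163.5 pbw (target 163.5 pbw)
  Na2O: 38.42·0.1125 = 4.322 pbw (target 4.322 pbw)
  ZrO2: 40.53·0.6735 = 27.30 pbw (target 27.30 pbw)
  CaO: 16.30·0.5575 = 9.087 pbw (target 9.085 pbw)
  Al2O3: 124.9·0.003000 + 38.42·0.1976 + 16.19·0.9960 = 24.09 pbw (target 24.09 pbw)
  SrO: 30.94·0.7030 = 21.75 pbw (target 21.75 pbw)
Auditing the glass mass value: net batch after ignition = 250.0 pbw (oxide target masses add up to 250.0 pbw; against the stated basis, 250.0 pbw — deltas are rounding alone).
Summing the batch: Σ batch = 267.3 pbw; loss to ignition Σ batch·LOI = 17.24 pbw; glass ÷ batch gives a yield of 93.55%.

Batch per 250.0 pbw frit:
  Feed A: 124.9 pbw
  Source B: 16.30 pbw
  Component C: 38.42 pbw
  Source D: 30.94 pbw
  Raw E: 16.19 pbw
  Component F: 40.53 pbw
Total batch = 267.3 pbw; LOI loss = 17.24 pbw; yield = 93.55%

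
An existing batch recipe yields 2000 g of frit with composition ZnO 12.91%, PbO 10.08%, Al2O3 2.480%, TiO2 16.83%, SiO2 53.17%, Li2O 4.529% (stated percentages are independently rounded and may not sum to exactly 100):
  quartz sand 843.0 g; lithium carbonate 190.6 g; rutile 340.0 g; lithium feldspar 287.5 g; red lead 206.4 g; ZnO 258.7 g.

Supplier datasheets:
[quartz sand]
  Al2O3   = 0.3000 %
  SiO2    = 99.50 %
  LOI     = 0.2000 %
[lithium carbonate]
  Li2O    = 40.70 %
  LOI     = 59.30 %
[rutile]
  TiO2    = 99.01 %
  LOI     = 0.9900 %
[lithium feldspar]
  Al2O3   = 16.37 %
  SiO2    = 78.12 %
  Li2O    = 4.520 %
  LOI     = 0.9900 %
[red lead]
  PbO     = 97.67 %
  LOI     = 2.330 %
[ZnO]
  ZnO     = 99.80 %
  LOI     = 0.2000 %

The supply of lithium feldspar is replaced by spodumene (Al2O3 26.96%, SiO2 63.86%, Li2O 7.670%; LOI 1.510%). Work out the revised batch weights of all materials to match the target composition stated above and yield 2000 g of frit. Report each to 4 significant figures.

Revised batch per 2000 g frit:
  quartz sand: 957.5 g
  lithium carbonate: 189.9 g
  rutile: 340.0 g
  spodumene: 173.3 g
  red lead: 206.4 g
  ZnO: 258.7 g
Total batch = 2126 g; LOI loss = 125.8 g

Full precision is held in every operation — in-progress results are shown, with 4-significant-digit rounding, across the worked steps; exactly one rounding is applied to each reported number; all derived quantities, which include the yield, the totals, ignition loss, net glass mass, the six compositions, are re-derived in full precision, exactly as printed in the problem or the answer, from the weighed amounts on 2000 g of glass.
Target oxide masses per 2000 g frit:
  ZnO: 12.91% × 2000 = 258.2 g
  PbO: 10.08% × 2000 = 201.6 g
  Al2O3: 2.480% × 2000 = 49.60 g
  TiO2: 16.83% × 2000 = 336.6 g
  SiO2: 53.17% × 2000 = 1063 g
  Li2O: 4.529% × 2000 = 90.58 g
Verifying the oxide balance given the weights on record, per the basis as stated (every target is met by its sum inside rounding margins):
  ZnO: 258.7·0.9980 = 258.2 g (target 258.2 g)
  PbO: 206.4·0.9767 = 201.6 g (target 201.6 g)
  Al2O3: 957.5·0.003000 + 173.3·0.2696 = 49.59 g (target 49.60 g)
  TiO2: 340.0·0.9901 = 336.6 g (target 336.6 g)
  SiO2: 957.5·0.9950 + 173.3·0.6386 = 1063 g (target 1063 g)
  Li2O: 189.9·0.4070 + 173.3·0.07670 = 90.58 g (target 90.58 g)
The glass-mass cross-check: Σ batch − LOI loss = 2000 g (oxide target masses add up to 2000 g; stated basis 2000 g — gaps are rounding artifacts).
Batch grand total — Σ batch = 2126 g; LOI removed, Σ of batch·LOI: 125.8 g; glass ÷ batch gives a yield of 94.08%.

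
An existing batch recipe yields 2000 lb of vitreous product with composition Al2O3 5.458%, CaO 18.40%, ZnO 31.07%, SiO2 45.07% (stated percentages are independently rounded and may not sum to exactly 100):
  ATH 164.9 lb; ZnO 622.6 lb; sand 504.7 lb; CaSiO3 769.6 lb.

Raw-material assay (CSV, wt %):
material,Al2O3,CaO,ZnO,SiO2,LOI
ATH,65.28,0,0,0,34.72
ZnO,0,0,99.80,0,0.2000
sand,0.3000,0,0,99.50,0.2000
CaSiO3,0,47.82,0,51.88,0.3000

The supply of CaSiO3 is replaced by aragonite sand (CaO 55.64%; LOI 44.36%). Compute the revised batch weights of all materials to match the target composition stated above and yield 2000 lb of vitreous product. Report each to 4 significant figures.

Revised batch per 2000 lb vitreous product:
  ATH: 163.1 lb
  ZnO: 622.6 lb
  sand: 905.9 lb
  aragonite sand: 661.4 lb
Total batch = 2353 lb; LOI loss = 353.1 lb

Every computation keeps full float precision all the way through. Rounding to four significant figures governs every intermediate as printed. A single rounding completes every reported figure. All derived quantities, which include the totals, glass mass, four oxide percentages, ignition loss, yield, are carried in full float precision, as quoted within problem or answer, using the weight values per 2000 lb of glass.
Oxide-by-oxide targets in 2000 lb vitreous product:
  Al2O3: 5.458% × 2000 = 109.2 lb
  CaO: 18.40% × 2000 = 368.0 lb
  ZnO: 31.07% × 2000 = 621.4 lb
  SiO2: 45.07% × 2000 = 901.4 lb
Mass-balance tally per oxide given the weights on record, against the basis in use (sums match the target masses exact up to rounding of places):
  Al2O3: 163.1·0.6528 + 905.9·0.003000 = 109.2 lb (target 109.2 lb)
  CaO: 661.4·0.5564 = 368.0 lb (target 368.0 lb)
  ZnO: 622.6·0.9980 = 621.4 lb (target 621.4 lb)
  SiO2: 905.9·0.9950 = 901.4 lb (target 901.4 lb)
Glass-mass closure: total batch − LOI = 2000 lb (per-oxide target masses sum to 2000 lb; against the stated basis, 2000 lb — a pure rounding effect).
Batch total: Σ batch = 2353 lb; Σ batch·LOI gives LOI loss = 353.1 lb; the yield ratio, glass ÷ batch: 84.99%.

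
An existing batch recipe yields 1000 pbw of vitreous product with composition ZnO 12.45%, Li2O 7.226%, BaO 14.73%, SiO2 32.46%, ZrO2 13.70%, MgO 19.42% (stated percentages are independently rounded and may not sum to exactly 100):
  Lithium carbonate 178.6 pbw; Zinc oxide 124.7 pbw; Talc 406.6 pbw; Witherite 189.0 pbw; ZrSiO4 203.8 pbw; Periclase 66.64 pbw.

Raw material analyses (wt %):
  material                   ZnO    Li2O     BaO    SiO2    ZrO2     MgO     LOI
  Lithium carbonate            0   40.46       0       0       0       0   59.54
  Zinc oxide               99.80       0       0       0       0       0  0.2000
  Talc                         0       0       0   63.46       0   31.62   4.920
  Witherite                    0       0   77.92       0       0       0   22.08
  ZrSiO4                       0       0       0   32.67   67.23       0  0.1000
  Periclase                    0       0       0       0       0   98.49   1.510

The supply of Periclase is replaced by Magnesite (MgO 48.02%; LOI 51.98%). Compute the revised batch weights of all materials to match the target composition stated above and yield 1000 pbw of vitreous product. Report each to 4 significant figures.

Revised batch per 1000 pbw vitreous product:
  Lithium carbonate: 178.6 pbw
  Zinc oxide: 124.7 pbw
  Talc: 406.6 pbw
  Witherite: 189.0 pbw
  ZrSiO4: 203.8 pbw
  Magnesite: 136.7 pbw
Total batch = 1239 pbw; LOI loss = 239.6 pbw

Values along the way are displayed rounded to four significant digits when written out; the working math carries full precision through every step — a single rounding completes every reported result; all derived quantities are carried in exact precision (LOI, six oxide percentages, net glass mass, totals, yield) from the batch weights at 1000 pbw of glass, precisely as stated by the problem or answer text.
Oxide-by-oxide targets in 1000 pbw vitreous product:
  ZnO: 12.45% × 1000 = 124.5 pbw
  Li2O: 7.226% × 1000 = 72.26 pbw
  BaO: 14.73% × 1000 = 147.3 pbw
  SiO2: 32.46% × 1000 = 324.6 pbw
  ZrO2: 13.70% × 1000 = 137.0 pbw
  MgO: 19.42% × 1000 = 194.2 pbw
Sums-versus-targets review on the weights just shown, for the quoted basis mass (oxide sums agree with the targets modulo rounding of the values):
  ZnO: 124.7·0.9980 = 124.5 pbw (target 124.5 pbw)
  Li2O: 178.6·0.4046 = 72.26 pbw (target 72.26 pbw)
  BaO: 189.0·0.7792 = 147.3 pbw (target 147.3 pbw)
  SiO2: 406.6·0.6346 + 203.8·0.3267 = 324.6 pbw (target 324.6 pbw)
  ZrO2: 203.8·0.6723 = 137.0 pbw (target 137.0 pbw)
  MgO: 406.6·0.3162 + 136.7·0.4802 = 194.2 pbw (target 194.2 pbw)
Mass balance on the glass: batch total minus LOI = 999.8 pbw (the targets, summed, come to 999.9 pbw; versus the stated basis of 1000 pbw — rounding explains the deltas).
Batch grand total — Σ batch = 1239 pbw; Σ batch·LOI gives LOI loss = 239.6 pbw; yield = glass ÷ total batch = 80.67%.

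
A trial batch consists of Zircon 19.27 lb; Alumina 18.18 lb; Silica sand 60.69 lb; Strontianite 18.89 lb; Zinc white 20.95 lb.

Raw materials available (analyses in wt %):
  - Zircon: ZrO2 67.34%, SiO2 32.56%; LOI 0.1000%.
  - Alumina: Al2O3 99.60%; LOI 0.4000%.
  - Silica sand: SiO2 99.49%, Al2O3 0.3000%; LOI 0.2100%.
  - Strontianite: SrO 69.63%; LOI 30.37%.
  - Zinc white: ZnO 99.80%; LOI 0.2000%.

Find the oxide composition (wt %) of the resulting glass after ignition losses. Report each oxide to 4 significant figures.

Values along the way are printed with 4-significant-digit rounding as written; all internal work runs at exact precision throughout — each reported value receives exactly one rounding — all derived quantities (LOI, the five compositions, glass mass, totals, the yield) are rebuilt starting from the weights per 132.0 lb of glass at exact precision, precisely as stated by problem or answer.
What the batch supplies per oxide:
  SrO: 18.89·0.6963 = 13.15 lb
  ZrO2: 19.27·0.6734 = 12.98 lb
  SiO2: 19.27·0.3256 + 60.69·0.9949 = 66.65 lb
  Al2O3: 18.18·0.9960 + 60.69·0.003000 = 18.29 lb
  ZnO: 20.95·0.9980 = 20.91 lb
LOI: 19.27·0.001000 + 18.18·0.004000 + 60.69·0.002100 + 18.89·0.3037 + 20.95·0.002000 = 5.998 lb
Glass mass = batch − LOI = 138.0 − 5.998 = 132.0 lb (equal to the oxide-mass sum)
wt % = oxide mass / glass mass × 100

Glass mass = 132.0 lb (batch 138.0 − LOI 5.998).
Composition: SrO 9.966%, ZrO2 9.832%, SiO2 50.50%, Al2O3 13.86%, ZnO 15.84%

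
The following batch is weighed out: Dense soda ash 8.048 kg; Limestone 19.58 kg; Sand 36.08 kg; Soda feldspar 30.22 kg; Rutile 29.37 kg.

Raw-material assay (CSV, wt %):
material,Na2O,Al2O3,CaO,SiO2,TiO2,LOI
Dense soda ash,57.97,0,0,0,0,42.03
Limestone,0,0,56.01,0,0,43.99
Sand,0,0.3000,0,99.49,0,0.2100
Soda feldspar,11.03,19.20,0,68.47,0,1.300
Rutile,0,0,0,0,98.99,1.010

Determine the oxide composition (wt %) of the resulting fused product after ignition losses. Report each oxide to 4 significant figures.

Glass mass = 110.5 kg (batch 123.3 − LOI 12.76).
Composition: Na2O 7.236%, Al2O3 5.347%, CaO 9.921%, SiO2 51.19%, TiO2 26.30%

Mid-chain values appear rounded to 4 significant digits when written out; each numeric step runs at exact precision in all steps; every reported figure is rounded only once; the derived quantities are recomputed from the weighed amounts on 110.5 kg of glass at full float precision (the five compositions, net glass mass, the yield, the totals, ignition loss) as set out in the question or the answer.
Oxide-by-oxide delivered mass:
  Na2O: 8.048·0.5797 + 30.22·0.1103 = 7.999 kg
  Al2O3: 36.08·0.003000 + 30.22·0.1920 = 5.910 kg
  CaO: 19.58·0.5601 = 10.97 kg
  SiO2: 36.08·0.9949 + 30.22·0.6847 = 56.59 kg
  TiO2: 29.37·0.9899 = 29.07 kg
LOI: 8.048·0.4203 + 19.58·0.4399 + 36.08·0.002100 + 30.22·0.01300 + 29.37·0.01010 = 12.76 kg
batch − LOI leaves glass = 123.3 − 12.76 = 110.5 kg (consistent with Σ oxide mass)
percent share: oxide ÷ glass, ×100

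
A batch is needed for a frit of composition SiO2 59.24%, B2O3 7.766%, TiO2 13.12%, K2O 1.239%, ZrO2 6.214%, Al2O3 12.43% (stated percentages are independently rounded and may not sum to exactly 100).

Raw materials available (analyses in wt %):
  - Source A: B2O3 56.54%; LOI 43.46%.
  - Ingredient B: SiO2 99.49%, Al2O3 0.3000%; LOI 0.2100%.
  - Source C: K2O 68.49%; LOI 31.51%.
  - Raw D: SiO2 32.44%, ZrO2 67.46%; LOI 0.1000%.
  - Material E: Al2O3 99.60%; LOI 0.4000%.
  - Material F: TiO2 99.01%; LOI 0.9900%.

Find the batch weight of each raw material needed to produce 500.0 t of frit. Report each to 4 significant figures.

In-progress results appear with 4-significant-figure rounding as written — each numeric step carries full float precision end to end. Every reported figure includes exactly one rounding — the derived quantities, which include six oxide percentages, LOI, yield, totals, glass mass, are recomputed at exact precision, as written in either problem or answer, from the batch weights at 500.0 t of glass.
Oxide mass targets, per 500.0 t frit:
  SiO2: 59.24% × 500.0 = 296.2 t
  B2O3: 7.766% × 500.0 = 38.83 t
  TiO2: 13.12% × 500.0 = 65.60 t
  K2O: 1.239% × 500.0 = 6.195 t
  ZrO2: 6.214% × 500.0 = 31.07 t
  Al2O3: 12.43% × 500.0 = 62.15 t
Verifying the oxide balance on the weights just shown, against the basis in use (sum by sum, the targets are met exact up to rounding of places):
  SiO2: 282.7·0.9949 + 46.06·0.3244 = 296.2 t (target 296.2 t)
  B2O3: 68.68·0.5654 = 38.83 t (target 38.83 t)
  TiO2: 66.26·0.9901 = 65.60 t (target 65.60 t)
  K2O: 9.045·0.6849 = 6.195 t (target 6.195 t)
  ZrO2: 46.06·0.6746 = 31.07 t (target 31.07 t)
  Al2O3: 282.7·0.003000 + 61.55·0.9960 = 62.15 t (target 62.15 t)
Consistency of the glass mass: whole batch net of LOI = 500.1 t (per-oxide target masses sum to 500.0 t; the stated basis being 500.0 t — gaps are rounding artifacts).
Batch grand total — Σ batch = 534.3 t; LOI loss = Σ batch·LOI = 34.24 t; yield, glass over the total, = 93.59%.

Batch per 500.0 t frit:
  Source A: 68.68 t
  Ingredient B: 282.7 t
  Source C: 9.045 t
  Raw D: 46.06 t
  Material E: 61.55 t
  Material F: 66.26 t
Total batch = 534.3 t; LOI loss = 34.24 t; yield = 93.59%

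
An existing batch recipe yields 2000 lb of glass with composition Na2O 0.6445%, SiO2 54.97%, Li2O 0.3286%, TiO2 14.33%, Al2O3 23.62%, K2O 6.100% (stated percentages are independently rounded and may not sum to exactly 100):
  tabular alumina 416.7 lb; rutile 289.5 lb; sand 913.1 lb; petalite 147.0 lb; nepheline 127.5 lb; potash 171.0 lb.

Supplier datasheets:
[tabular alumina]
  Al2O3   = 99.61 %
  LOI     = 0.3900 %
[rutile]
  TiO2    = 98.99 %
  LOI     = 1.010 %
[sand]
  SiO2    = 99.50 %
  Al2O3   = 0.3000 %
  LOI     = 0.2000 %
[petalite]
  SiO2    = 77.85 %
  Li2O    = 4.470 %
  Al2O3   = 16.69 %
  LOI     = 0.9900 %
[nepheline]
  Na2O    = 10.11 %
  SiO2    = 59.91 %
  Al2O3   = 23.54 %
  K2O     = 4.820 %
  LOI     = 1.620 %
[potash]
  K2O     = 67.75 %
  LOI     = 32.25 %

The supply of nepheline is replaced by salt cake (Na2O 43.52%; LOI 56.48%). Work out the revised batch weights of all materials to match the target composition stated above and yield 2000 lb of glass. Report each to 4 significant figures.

Revised batch per 2000 lb glass:
  tabular alumina: 446.6 lb
  rutile: 289.5 lb
  sand: 989.9 lb
  petalite: 147.0 lb
  salt cake: 29.62 lb
  potash: 180.1 lb
Total batch = 2083 lb; LOI loss = 82.91 lb

The whole derivation runs at full float precision from start to finish. Mid-chain values are displayed with 4-significant-digit rounding at each printed step; exactly one rounding goes into every reported result. All derived quantities (net glass mass, LOI, the totals, the yield, the six compositions) are computed at full precision from the batch weights on 2000 lb of glass, as they appear in question or answer.
The oxide mass targets at 2000 lb glass:
  Na2O: 0.6445% × 2000 = 12.89 lb
  SiO2: 54.97% × 2000 = 1099 lb
  Li2O: 0.3286% × 2000 = 6.572 lb
  TiO2: 14.33% × 2000 = 286.6 lb
  Al2O3: 23.62% × 2000 = 472.4 lb
  K2O: 6.100% × 2000 = 122.0 lb
Checking each oxide sum using the reported weights, under the basis named above (target by target, the sums agree given rounding of the digits):
  Na2O: 29.62·0.4352 = 12.89 lb (target 12.89 lb)
  SiO2: 989.9·0.9950 + 147.0·0.7785 = 1099 lb (target 1099 lb)
  Li2O: 147.0·0.04470 = 6.571 lb (target 6.572 lb)
  TiO2: 289.5·0.9899 = 286.6 lb (target 286.6 lb)
  Al2O3: 446.6·0.9961 + 989.9·0.003000 + 147.0·0.1669 = 472.4 lb (target 472.4 lb)
  K2O: 180.1·0.6775 = 122.0 lb (target 122.0 lb)
Mass balance on the glass: batch total minus LOI = 2000 lb (oxide target masses add up to 2000 lb; with the basis standing at 2000 lb — rounding explains the deltas).
Adding the batch up: Σ batch = 2083 lb; Σ batch·LOI gives LOI loss = 82.91 lb; glass ÷ batch gives a yield of 96.02%.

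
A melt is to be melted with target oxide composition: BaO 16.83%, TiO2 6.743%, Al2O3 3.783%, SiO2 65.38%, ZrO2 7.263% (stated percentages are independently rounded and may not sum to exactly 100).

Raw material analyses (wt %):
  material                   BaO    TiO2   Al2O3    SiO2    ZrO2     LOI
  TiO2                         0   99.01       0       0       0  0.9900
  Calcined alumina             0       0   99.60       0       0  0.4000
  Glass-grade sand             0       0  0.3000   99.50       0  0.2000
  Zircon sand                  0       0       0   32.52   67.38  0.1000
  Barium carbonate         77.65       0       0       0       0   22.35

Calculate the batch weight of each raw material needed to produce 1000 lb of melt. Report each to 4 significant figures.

Batch per 1000 lb melt:
  TiO2: 68.10 lb
  Calcined alumina: 36.11 lb
  Glass-grade sand: 621.9 lb
  Zircon sand: 107.8 lb
  Barium carbonate: 216.7 lb
Total batch = 1051 lb; LOI loss = 50.60 lb; yield = 95.18%

The intermediate values are shown, rounded to 4 significant figures, when written out; the working math carries full float precision throughout; every reported figure carries a single rounding — the derived quantities, which include the five compositions, yield, the totals, ignition loss, glass mass, are re-derived at exact precision, exactly as printed in either problem or answer, from the batch weights at 1000 lb of glass.
The oxide mass targets at 1000 lb melt:
  BaO: 16.83% × 1000 = 168.3 lb
  TiO2: 6.743% × 1000 = 67.43 lb
  Al2O3: 3.783% × 1000 = 37.83 lb
  SiO2: 65.38% × 1000 = 653.8 lb
  ZrO2: 7.263% × 1000 = 72.63 lb
Sums-versus-targets review working from each reported weight, under the basis named above (sums match the target masses inside rounding margins):
  BaO: 216.7·0.7765 = 168.3 lb (target 168.3 lb)
  TiO2: 68.10·0.9901 = 67.43 lb (target 67.43 lb)
  Al2O3: 36.11·0.9960 + 621.9·0.003000 = 37.83 lb (target 37.83 lb)
  SiO2: 621.9·0.9950 + 107.8·0.3252 = 653.8 lb (target 653.8 lb)
  ZrO2: 107.8·0.6738 = 72.64 lb (target 72.63 lb)
Auditing the glass mass value: batch total minus LOI = 1000 lb (summing oxide targets gives 1000 lb; versus the stated basis of 1000 lb — any gap is answer rounding).
Batch grand total — Σ batch = 1051 lb; Σ batch·LOI gives LOI loss = 50.60 lb; glass ÷ batch gives a yield of 95.18%.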